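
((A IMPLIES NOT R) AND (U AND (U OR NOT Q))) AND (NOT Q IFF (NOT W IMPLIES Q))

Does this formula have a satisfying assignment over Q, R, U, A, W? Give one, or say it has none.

Q=F, R=F, U=T, A=F, W=T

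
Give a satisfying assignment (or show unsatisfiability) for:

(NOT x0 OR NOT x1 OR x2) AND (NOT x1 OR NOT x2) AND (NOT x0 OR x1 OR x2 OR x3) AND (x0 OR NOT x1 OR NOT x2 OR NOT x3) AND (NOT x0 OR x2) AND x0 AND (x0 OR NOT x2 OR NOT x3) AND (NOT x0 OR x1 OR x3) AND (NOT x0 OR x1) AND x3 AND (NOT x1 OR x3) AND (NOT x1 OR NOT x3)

Case x0 = True:
  (NOT x0 OR x2) forces x2 = True.
  (NOT x1 OR NOT x2) forces x1 = False.
  Clause (NOT x0 OR x1) is falsified — contradiction.
Case x0 = False:
  Clause (x0) is falsified — contradiction.
Both cases fail, so the formula is unsatisfiable.

Unsatisfiable — no assignment works.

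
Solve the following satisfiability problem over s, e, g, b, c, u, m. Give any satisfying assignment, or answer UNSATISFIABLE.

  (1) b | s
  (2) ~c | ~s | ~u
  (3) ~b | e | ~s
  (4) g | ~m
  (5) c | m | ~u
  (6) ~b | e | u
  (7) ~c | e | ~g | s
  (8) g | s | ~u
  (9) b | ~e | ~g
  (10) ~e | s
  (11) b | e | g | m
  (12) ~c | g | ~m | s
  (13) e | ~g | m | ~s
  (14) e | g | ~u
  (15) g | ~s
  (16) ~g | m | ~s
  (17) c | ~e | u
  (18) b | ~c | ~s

s=T, e=F, g=T, b=F, c=F, u=T, m=T

Set s = True.
  then (g | ~s) forces g = True.
  then (~g | m | ~s) forces m = True.
Set e = False.
  then (~b | e | ~s) forces b = False.
  then (b | ~c | ~s) forces c = False.
Set u = True.
All clauses satisfied.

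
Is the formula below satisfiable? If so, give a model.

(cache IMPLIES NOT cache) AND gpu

cache: False; gpu: True

  cache IMPLIES NOT cache = True
    NOT cache = True
Both conjuncts True, so the formula holds.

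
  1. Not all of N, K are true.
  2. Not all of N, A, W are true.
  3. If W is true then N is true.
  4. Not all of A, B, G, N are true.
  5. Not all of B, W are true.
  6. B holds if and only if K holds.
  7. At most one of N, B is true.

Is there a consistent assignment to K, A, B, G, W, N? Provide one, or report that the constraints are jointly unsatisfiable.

K: False; A: False; B: False; G: True; W: False; N: True

  (1) {N, K}: 1/2 true — not all ✓
  (2) {N, A, W}: 1/3 true — not all ✓
  (3) W=F ⇒ N: vacuous ✓
  (4) {A, B, G, N}: 2/4 true — not all ✓
  (5) {B, W}: 0/2 true — not all ✓
  (6) B=F, K=F — same ✓
  (7) {N, B}: 1 true — at most one ✓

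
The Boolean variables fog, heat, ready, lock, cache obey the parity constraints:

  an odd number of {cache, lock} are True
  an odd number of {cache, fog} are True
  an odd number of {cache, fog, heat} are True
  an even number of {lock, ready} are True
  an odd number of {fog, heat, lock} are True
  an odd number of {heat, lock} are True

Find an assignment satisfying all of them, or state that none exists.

UNSATISFIABLE

Adding constraints 1, 3, 5 mod 2: every variable appears an even number of times on the left, so the left side is 0.
But the right sides sum to 1 (mod 2). 0 ≠ 1 — the system is inconsistent.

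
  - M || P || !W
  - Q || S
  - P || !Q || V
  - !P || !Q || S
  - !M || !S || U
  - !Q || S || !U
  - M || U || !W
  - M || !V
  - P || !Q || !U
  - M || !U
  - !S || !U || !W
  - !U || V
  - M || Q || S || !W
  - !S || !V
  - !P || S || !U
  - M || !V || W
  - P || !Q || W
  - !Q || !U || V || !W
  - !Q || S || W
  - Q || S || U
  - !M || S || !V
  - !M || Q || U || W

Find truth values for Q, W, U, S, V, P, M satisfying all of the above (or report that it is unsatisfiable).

Q = True, W = False, U = False, S = True, V = False, P = True, M = False

Set Q = True.
Set W = False.
  then (P || !Q || W) forces P = True.
  then (!Q || S || W) forces S = True.
  then (!S || !V) forces V = False.
  then (!U || V) forces U = False.
  then (!M || !S || U) forces M = False.
All clauses satisfied.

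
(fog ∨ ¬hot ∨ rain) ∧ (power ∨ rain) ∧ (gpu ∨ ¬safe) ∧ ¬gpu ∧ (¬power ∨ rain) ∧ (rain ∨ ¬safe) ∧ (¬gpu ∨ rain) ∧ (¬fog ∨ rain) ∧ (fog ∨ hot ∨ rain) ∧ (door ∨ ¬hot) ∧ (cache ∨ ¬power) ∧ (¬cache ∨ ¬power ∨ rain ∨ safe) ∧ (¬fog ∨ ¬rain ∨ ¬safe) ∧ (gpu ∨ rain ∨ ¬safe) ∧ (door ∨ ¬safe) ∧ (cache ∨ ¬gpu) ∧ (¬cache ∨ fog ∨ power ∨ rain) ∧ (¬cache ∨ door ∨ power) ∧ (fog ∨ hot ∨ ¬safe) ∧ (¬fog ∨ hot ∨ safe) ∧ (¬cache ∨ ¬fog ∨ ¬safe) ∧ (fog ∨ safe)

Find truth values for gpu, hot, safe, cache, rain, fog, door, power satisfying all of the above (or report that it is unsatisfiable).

Unit clause (¬gpu) forces gpu = False.
In (gpu ∨ ¬safe) only ¬safe is left, so safe = False.
In (fog ∨ safe) only fog is left, so fog = True.
In (¬fog ∨ rain) only rain is left, so rain = True.
In (¬fog ∨ hot ∨ safe) only hot is left, so hot = True.
In (door ∨ ¬hot) only door is left, so door = True.
Set cache = True.
Set power = False.
All clauses satisfied.

gpu = False; hot = True; safe = False; cache = True; rain = True; fog = True; door = True; power = False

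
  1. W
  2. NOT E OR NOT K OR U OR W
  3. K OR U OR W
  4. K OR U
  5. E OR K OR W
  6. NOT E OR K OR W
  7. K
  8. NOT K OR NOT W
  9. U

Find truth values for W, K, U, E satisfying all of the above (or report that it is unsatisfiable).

Case W = True:
  (K) forces K = True.
  Clause (NOT K OR NOT W) is falsified — contradiction.
Case W = False:
  Clause (W) is falsified — contradiction.
Both cases fail, so the formula is unsatisfiable.

No satisfying assignment exists.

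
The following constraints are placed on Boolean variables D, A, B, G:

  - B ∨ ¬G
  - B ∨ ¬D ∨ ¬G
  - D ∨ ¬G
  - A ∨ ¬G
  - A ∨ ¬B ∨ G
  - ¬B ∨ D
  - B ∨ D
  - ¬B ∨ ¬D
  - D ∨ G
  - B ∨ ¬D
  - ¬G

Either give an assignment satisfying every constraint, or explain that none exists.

Case D = True:
  (¬B ∨ ¬D) forces B = False.
  Clause (B ∨ ¬D) is falsified — contradiction.
Case D = False:
  (D ∨ ¬G) forces G = False.
  Clause (D ∨ G) is falsified — contradiction.
Both cases fail, so the formula is unsatisfiable.

Unsatisfiable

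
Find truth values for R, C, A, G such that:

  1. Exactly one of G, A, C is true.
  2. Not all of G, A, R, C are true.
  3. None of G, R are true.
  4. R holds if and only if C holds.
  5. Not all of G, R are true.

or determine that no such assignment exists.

R = False, C = False, A = True, G = False

  (1) {G, A, C}: 1 true — exactly one ✓
  (2) {G, A, R, C}: 1/4 true — not all ✓
  (3) {G, R}: 0 true — none ✓
  (4) R=F, C=F — same ✓
  (5) {G, R}: 0/2 true — not all ✓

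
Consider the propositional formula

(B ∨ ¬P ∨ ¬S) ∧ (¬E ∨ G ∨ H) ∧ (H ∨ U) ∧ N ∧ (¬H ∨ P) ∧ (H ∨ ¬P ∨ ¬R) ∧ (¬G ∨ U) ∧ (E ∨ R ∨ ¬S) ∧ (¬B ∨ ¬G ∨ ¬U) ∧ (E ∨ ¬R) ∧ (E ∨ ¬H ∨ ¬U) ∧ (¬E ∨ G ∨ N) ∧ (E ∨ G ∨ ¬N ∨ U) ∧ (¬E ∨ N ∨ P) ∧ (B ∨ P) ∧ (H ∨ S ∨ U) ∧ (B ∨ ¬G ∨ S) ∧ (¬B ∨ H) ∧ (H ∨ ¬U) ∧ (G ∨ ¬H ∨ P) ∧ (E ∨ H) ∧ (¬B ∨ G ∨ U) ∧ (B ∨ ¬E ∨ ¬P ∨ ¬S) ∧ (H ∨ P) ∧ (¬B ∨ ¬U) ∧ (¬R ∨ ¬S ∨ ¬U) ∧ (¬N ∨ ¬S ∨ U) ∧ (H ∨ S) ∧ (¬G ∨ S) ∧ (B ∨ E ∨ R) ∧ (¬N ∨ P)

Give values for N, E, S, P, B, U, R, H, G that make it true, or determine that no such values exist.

Unit clause (N) forces N = True.
In (¬N ∨ P) only P is left, so P = True.
Set E = True.
Try S = True:
  (B ∨ ¬P ∨ ¬S) forces B = True.
  (¬B ∨ H) forces H = True.
  (¬B ∨ ¬U) forces U = False.
  clause (¬N ∨ ¬S ∨ U) is falsified — backtrack.
So S = False.
  then (H ∨ S) forces H = True.
  then (¬G ∨ S) forces G = False.
Set B = False.
Set U = True.
Set R = True.
All clauses satisfied.

N = True, E = True, S = False, P = True, B = False, U = True, R = True, H = True, G = False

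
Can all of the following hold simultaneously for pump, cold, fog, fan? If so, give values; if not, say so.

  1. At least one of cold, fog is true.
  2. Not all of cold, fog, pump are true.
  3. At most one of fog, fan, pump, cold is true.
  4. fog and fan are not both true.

pump = False, cold = True, fog = False, fan = False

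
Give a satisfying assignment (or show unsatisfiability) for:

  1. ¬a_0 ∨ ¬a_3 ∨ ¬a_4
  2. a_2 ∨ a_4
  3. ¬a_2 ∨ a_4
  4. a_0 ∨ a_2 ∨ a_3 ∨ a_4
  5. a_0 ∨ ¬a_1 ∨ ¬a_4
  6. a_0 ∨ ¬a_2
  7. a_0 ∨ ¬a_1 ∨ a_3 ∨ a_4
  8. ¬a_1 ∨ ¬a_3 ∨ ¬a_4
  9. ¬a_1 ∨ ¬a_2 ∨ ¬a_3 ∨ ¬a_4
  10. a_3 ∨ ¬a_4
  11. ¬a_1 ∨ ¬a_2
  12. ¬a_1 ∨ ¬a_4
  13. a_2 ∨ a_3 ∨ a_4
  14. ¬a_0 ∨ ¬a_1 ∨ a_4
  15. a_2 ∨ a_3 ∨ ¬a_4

a_0=F, a_1=F, a_2=F, a_3=T, a_4=T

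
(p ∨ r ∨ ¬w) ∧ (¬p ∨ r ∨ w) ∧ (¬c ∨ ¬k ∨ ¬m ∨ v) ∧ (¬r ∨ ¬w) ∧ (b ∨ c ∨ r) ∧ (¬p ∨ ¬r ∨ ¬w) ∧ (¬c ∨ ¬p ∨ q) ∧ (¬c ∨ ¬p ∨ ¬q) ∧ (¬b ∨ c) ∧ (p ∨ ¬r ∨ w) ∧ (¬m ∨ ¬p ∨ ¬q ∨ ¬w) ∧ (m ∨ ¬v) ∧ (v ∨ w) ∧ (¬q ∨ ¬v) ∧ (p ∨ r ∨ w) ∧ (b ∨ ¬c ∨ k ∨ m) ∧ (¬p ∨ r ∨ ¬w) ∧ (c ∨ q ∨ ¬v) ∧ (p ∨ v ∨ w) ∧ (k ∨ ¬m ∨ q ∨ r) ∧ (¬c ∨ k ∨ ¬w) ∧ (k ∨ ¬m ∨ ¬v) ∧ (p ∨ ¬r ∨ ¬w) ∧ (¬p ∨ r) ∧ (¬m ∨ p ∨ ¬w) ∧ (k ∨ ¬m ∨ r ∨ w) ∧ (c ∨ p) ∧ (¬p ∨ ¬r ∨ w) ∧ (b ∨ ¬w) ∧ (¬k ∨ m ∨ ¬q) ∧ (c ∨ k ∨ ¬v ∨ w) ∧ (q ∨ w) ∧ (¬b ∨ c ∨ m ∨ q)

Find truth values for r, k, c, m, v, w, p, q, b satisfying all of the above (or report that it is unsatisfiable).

The formula is unsatisfiable.

Case r = True:
  (¬r ∨ ¬w) forces w = False.
  (p ∨ ¬r ∨ w) forces p = True.
  Clause (¬p ∨ ¬r ∨ w) is falsified — contradiction.
Case r = False:
  (¬p ∨ r) forces p = False.
  (p ∨ r ∨ ¬w) forces w = False.
  Clause (p ∨ r ∨ w) is falsified — contradiction.
Both cases fail, so the formula is unsatisfiable.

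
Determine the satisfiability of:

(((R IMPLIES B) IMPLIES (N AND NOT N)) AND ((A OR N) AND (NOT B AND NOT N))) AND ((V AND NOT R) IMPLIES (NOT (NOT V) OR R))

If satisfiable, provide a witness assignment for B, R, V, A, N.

B = False, R = True, V = True, A = True, N = False

  ((R IMPLIES B) IMPLIES (N AND NOT N)) AND ((A OR N) AND (NOT B AND NOT N)) = True
    (R IMPLIES B) IMPLIES (N AND NOT N) = True
      R IMPLIES B = False
      N AND NOT N = False
        NOT N = True
    (A OR N) AND (NOT B AND NOT N) = True
      A OR N = True
      NOT B AND NOT N = True
        NOT B = True
        NOT N = True
  (V AND NOT R) IMPLIES (NOT (NOT V) OR R) = True
    V AND NOT R = False
      NOT R = False
    NOT (NOT V) OR R = True
      NOT (NOT V) = True
        NOT V = False
Both conjuncts True, so the formula holds.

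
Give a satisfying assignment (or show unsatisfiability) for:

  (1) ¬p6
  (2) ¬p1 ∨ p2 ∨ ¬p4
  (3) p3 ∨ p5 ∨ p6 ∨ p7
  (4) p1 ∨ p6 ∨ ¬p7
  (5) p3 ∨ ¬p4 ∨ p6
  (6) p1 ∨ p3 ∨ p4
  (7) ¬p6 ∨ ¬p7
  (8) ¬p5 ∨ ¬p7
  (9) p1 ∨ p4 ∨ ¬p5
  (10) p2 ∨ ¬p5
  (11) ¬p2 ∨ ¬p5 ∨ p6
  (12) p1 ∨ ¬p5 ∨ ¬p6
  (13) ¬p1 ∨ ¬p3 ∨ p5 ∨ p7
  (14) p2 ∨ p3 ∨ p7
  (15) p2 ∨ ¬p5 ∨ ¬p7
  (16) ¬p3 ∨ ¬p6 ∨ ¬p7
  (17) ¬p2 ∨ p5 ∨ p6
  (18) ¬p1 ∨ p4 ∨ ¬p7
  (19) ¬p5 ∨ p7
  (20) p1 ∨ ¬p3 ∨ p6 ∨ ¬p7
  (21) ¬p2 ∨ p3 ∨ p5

Unit clause (¬p6) forces p6 = False.
Set p1 = False.
  then (p1 ∨ p6 ∨ ¬p7) forces p7 = False.
  then (¬p5 ∨ p7) forces p5 = False.
  then (p3 ∨ p5 ∨ p6 ∨ p7) forces p3 = True.
  then (¬p2 ∨ p5 ∨ p6) forces p2 = False.
Set p4 = False.
All clauses satisfied.

p1: False, p2: False, p3: True, p4: False, p5: False, p6: False, p7: False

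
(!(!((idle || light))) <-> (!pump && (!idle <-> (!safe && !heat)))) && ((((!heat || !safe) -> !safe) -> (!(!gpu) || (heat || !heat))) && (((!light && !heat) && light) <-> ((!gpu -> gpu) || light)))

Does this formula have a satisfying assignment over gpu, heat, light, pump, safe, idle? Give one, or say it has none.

gpu=F, heat=F, light=F, pump=F, safe=T, idle=F

  !(!((idle || light))) <-> (!pump && (!idle <-> (!safe && !heat))) = True
    !(!((idle || light))) = False
      !((idle || light)) = True
        idle || light = False
    !pump && (!idle <-> (!safe && !heat)) = False
      !pump = True
      !idle <-> (!safe && !heat) = False
        !idle = True
        !safe && !heat = False
          !safe = False
          !heat = True
  (((!heat || !safe) -> !safe) -> (!(!gpu) || (heat || !heat))) && (((!light && !heat) && light) <-> ((!gpu -> gpu) || light)) = True
    ((!heat || !safe) -> !safe) -> (!(!gpu) || (heat || !heat)) = True
      (!heat || !safe) -> !safe = False
        !heat || !safe = True
          !heat = True
          !safe = False
        !safe = False
      !(!gpu) || (heat || !heat) = True
        !(!gpu) = False
          !gpu = True
        heat || !heat = True
          !heat = True
    ((!light && !heat) && light) <-> ((!gpu -> gpu) || light) = True
      (!light && !heat) && light = False
        !light && !heat = True
          !light = True
          !heat = True
      (!gpu -> gpu) || light = False
        !gpu -> gpu = False
          !gpu = True
Both conjuncts True, so the formula holds.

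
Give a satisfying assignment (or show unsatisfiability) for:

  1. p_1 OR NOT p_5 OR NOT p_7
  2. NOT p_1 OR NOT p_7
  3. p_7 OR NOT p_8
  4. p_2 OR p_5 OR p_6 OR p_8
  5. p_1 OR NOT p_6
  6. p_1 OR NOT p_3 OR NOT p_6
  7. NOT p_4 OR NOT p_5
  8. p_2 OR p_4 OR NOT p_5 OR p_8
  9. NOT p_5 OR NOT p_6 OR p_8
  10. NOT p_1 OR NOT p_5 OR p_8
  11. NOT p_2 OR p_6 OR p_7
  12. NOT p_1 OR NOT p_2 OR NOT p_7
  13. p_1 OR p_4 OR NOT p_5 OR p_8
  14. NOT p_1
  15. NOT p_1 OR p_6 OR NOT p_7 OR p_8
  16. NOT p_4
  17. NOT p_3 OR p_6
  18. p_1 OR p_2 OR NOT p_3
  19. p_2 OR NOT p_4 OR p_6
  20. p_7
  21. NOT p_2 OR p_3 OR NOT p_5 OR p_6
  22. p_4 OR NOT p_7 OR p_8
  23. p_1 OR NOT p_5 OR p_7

p_1 = False, p_2 = True, p_3 = False, p_4 = False, p_5 = False, p_6 = False, p_7 = True, p_8 = True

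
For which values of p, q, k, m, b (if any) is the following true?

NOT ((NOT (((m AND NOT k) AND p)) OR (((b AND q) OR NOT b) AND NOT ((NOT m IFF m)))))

p = True, q = False, k = False, m = True, b = True

  NOT ((NOT (((m AND NOT k) AND p)) OR (((b AND q) OR NOT b) AND NOT ((NOT m IFF m))))) = True
    NOT (((m AND NOT k) AND p)) OR (((b AND q) OR NOT b) AND NOT ((NOT m IFF m))) = False
      NOT (((m AND NOT k) AND p)) = False
        (m AND NOT k) AND p = True
          m AND NOT k = True
            NOT k = True
      ((b AND q) OR NOT b) AND NOT ((NOT m IFF m)) = False
        (b AND q) OR NOT b = False
          b AND q = False
          NOT b = False
        NOT ((NOT m IFF m)) = True
          NOT m IFF m = False
            NOT m = False
The formula evaluates to True.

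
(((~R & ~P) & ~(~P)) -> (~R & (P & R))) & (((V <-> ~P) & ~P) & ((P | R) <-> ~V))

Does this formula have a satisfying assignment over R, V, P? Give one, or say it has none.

R = False, V = True, P = False

  ((~R & ~P) & ~(~P)) -> (~R & (P & R)) = True
    (~R & ~P) & ~(~P) = False
      ~R & ~P = True
        ~R = True
        ~P = True
      ~(~P) = False
        ~P = True
    ~R & (P & R) = False
      ~R = True
      P & R = False
  ((V <-> ~P) & ~P) & ((P | R) <-> ~V) = True
    (V <-> ~P) & ~P = True
      V <-> ~P = True
        ~P = True
      ~P = True
    (P | R) <-> ~V = True
      P | R = False
      ~V = False
Both conjuncts True, so the formula holds.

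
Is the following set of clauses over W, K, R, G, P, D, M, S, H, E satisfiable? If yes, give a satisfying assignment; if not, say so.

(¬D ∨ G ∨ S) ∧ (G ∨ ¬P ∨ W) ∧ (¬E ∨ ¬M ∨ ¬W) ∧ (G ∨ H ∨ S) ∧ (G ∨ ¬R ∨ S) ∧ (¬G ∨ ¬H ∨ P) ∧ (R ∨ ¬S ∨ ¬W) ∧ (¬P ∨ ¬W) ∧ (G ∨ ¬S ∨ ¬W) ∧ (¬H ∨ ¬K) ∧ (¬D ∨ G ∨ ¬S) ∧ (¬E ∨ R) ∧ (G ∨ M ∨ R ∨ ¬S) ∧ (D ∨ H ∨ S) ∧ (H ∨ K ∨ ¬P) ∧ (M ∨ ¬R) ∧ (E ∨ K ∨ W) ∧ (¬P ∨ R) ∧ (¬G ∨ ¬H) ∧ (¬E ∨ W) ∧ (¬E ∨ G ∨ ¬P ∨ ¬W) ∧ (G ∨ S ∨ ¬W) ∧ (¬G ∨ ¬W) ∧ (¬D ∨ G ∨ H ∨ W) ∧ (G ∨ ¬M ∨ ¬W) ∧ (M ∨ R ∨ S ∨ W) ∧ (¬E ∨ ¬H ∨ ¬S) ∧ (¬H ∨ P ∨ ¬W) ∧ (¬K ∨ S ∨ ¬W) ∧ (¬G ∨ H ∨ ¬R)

W = False; K = True; R = True; G = False; P = False; D = False; M = True; S = True; H = False; E = False

Set W = False.
  then (¬E ∨ W) forces E = False.
  then (E ∨ K ∨ W) forces K = True.
  then (¬H ∨ ¬K) forces H = False.
Set R = True.
  then (M ∨ ¬R) forces M = True.
  then (¬G ∨ H ∨ ¬R) forces G = False.
  then (G ∨ ¬P ∨ W) forces P = False.
  then (G ∨ H ∨ S) forces S = True.
  then (¬D ∨ G ∨ ¬S) forces D = False.
All clauses satisfied.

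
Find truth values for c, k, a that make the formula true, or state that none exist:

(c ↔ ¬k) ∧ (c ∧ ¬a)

c = True, k = False, a = False

  c ↔ ¬k = True
    ¬k = True
  c ∧ ¬a = True
    ¬a = True
Both conjuncts True, so the formula holds.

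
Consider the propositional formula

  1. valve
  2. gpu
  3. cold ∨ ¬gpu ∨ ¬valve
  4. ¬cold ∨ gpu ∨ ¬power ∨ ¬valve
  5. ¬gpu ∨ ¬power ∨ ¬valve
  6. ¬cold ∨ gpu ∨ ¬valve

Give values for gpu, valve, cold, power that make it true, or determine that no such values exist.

gpu=T; valve=T; cold=T; power=F

Unit clause (valve) forces valve = True.
Unit clause (gpu) forces gpu = True.
In (cold ∨ ¬gpu ∨ ¬valve) only cold is left, so cold = True.
In (¬gpu ∨ ¬power ∨ ¬valve) only ¬power is left, so power = False.
All clauses satisfied.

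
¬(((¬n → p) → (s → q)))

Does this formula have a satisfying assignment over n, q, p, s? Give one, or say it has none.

n = False, q = False, p = True, s = True

  ¬(((¬n → p) → (s → q))) = True
    (¬n → p) → (s → q) = False
      ¬n → p = True
        ¬n = True
      s → q = False
The formula evaluates to True.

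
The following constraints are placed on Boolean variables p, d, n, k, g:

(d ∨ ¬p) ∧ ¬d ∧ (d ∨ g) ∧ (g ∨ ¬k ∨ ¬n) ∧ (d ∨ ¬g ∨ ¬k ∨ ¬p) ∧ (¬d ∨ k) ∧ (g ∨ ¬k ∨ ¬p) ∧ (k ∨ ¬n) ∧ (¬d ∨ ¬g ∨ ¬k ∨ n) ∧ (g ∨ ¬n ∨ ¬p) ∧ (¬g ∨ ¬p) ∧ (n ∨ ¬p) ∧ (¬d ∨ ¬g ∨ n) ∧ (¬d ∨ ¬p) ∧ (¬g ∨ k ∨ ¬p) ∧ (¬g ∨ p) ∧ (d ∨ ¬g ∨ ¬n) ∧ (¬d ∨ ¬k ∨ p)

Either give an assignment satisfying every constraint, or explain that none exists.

Case d = True:
  Clause (¬d) is falsified — contradiction.
Case d = False:
  (d ∨ ¬p) forces p = False.
  (d ∨ g) forces g = True.
  Clause (¬g ∨ p) is falsified — contradiction.
Both cases fail, so the formula is unsatisfiable.

No satisfying assignment exists.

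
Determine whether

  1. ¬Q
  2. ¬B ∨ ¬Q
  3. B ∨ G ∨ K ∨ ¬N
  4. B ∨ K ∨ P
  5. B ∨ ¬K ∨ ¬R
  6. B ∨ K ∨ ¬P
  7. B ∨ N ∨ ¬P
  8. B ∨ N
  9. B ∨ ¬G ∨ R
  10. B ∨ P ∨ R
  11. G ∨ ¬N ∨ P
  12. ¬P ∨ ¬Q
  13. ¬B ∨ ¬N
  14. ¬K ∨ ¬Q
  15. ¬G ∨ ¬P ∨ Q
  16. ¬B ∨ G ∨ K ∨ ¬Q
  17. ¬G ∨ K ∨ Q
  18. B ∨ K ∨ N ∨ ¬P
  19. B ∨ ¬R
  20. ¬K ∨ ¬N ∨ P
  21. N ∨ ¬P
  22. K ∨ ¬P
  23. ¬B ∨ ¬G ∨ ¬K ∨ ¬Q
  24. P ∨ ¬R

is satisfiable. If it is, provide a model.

P = False, G = True, Q = False, B = True, K = True, R = False, N = False

Unit clause (¬Q) forces Q = False.
Set P = False.
  then (P ∨ ¬R) forces R = False.
  then (B ∨ P ∨ R) forces B = True.
  then (¬B ∨ ¬N) forces N = False.
Set G = True.
  then (¬G ∨ K ∨ Q) forces K = True.
All clauses satisfied.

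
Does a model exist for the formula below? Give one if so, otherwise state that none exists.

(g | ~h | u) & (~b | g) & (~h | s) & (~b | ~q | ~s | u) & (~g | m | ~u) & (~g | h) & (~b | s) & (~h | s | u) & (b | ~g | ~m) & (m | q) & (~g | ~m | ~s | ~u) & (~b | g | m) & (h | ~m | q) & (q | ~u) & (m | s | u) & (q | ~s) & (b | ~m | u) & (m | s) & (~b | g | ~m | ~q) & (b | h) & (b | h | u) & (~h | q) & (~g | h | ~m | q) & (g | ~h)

h: True, u: False, s: True, q: True, b: False, g: True, m: False

Try h = False:
  (~g | h) forces g = False.
  (~b | g) forces b = False.
  clause (b | h) is falsified — backtrack.
So h = True.
  then (~h | s) forces s = True.
  then (q | ~s) forces q = True.
  then (g | ~h) forces g = True.
Set u = False.
  then (~b | ~q | ~s | u) forces b = False.
  then (b | ~g | ~m) forces m = False.
All clauses satisfied.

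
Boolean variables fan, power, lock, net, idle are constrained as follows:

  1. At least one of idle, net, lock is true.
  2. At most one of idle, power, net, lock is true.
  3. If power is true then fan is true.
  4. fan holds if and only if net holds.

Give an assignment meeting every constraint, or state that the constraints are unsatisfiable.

fan: True, power: False, lock: False, net: True, idle: False

  (1) {idle, net, lock}: 1 true — at least one ✓
  (2) {idle, power, net, lock}: 1 true — at most one ✓
  (3) power=F ⇒ fan: vacuous ✓
  (4) fan=T, net=T — same ✓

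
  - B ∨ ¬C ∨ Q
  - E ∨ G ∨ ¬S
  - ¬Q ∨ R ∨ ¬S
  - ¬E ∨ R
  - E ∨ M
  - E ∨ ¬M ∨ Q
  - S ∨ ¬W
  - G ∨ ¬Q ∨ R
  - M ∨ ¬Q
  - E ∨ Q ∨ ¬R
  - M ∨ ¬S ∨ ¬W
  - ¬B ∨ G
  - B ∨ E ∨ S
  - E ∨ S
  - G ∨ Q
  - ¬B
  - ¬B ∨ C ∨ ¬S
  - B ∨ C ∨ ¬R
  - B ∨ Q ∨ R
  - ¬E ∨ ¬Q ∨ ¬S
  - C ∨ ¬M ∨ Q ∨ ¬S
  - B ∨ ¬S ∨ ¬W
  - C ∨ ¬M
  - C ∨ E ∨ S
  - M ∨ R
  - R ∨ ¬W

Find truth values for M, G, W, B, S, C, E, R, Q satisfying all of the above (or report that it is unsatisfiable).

M=T; G=T; W=F; B=F; S=T; C=T; E=F; R=T; Q=T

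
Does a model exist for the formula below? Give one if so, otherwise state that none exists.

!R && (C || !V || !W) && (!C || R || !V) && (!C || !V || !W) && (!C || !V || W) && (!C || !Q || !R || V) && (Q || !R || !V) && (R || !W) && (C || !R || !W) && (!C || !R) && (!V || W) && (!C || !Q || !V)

R=F, C=T, W=F, Q=F, V=F

Unit clause (!R) forces R = False.
In (R || !W) only !W is left, so W = False.
In (!V || W) only !V is left, so V = False.
Set C = True.
Set Q = False.
All clauses satisfied.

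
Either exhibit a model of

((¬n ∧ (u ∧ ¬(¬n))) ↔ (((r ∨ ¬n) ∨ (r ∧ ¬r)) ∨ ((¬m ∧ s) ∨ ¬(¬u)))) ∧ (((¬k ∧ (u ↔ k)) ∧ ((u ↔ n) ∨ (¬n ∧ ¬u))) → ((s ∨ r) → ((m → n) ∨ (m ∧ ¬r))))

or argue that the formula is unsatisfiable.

r = False, m = True, s = True, k = True, u = False, n = True

  (¬n ∧ (u ∧ ¬(¬n))) ↔ (((r ∨ ¬n) ∨ (r ∧ ¬r)) ∨ ((¬m ∧ s) ∨ ¬(¬u))) = True
    ¬n ∧ (u ∧ ¬(¬n)) = False
      ¬n = False
      u ∧ ¬(¬n) = False
        ¬(¬n) = True
          ¬n = False
    ((r ∨ ¬n) ∨ (r ∧ ¬r)) ∨ ((¬m ∧ s) ∨ ¬(¬u)) = False
      (r ∨ ¬n) ∨ (r ∧ ¬r) = False
        r ∨ ¬n = False
          ¬n = False
        r ∧ ¬r = False
          ¬r = True
      (¬m ∧ s) ∨ ¬(¬u) = False
        ¬m ∧ s = False
          ¬m = False
        ¬(¬u) = False
          ¬u = True
  ((¬k ∧ (u ↔ k)) ∧ ((u ↔ n) ∨ (¬n ∧ ¬u))) → ((s ∨ r) → ((m → n) ∨ (m ∧ ¬r))) = True
    (¬k ∧ (u ↔ k)) ∧ ((u ↔ n) ∨ (¬n ∧ ¬u)) = False
      ¬k ∧ (u ↔ k) = False
        ¬k = False
        u ↔ k = False
      (u ↔ n) ∨ (¬n ∧ ¬u) = False
        u ↔ n = False
        ¬n ∧ ¬u = False
          ¬n = False
          ¬u = True
    (s ∨ r) → ((m → n) ∨ (m ∧ ¬r)) = True
      s ∨ r = True
      (m → n) ∨ (m ∧ ¬r) = True
        m → n = True
        m ∧ ¬r = True
          ¬r = True
Both conjuncts True, so the formula holds.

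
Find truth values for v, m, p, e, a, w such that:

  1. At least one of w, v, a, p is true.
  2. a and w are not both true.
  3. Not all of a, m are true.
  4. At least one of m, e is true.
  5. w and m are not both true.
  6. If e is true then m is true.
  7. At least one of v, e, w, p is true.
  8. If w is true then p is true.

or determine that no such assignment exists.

v = False, m = True, p = True, e = False, a = False, w = False

  (1) {w, v, a, p}: 1 true — at least one ✓
  (2) a=F, w=F — not both ✓
  (3) {a, m}: 1/2 true — not all ✓
  (4) {m, e}: 1 true — at least one ✓
  (5) w=F, m=T — not both ✓
  (6) e=F ⇒ m: vacuous ✓
  (7) {v, e, w, p}: 1 true — at least one ✓
  (8) w=F ⇒ p: vacuous ✓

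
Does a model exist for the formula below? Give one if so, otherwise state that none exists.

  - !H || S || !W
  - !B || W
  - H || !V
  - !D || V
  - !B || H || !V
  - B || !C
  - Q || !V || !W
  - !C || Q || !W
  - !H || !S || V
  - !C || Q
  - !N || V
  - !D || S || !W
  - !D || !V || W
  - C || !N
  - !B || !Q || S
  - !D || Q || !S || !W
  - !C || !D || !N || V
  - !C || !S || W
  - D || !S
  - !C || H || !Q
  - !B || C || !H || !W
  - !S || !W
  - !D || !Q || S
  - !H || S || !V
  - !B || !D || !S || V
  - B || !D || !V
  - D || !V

Q = True, N = False, C = False, B = False, H = True, D = False, S = False, V = False, W = False

Set Q = True.
Set N = False.
Try C = True:
  (B || !C) forces B = True.
  (!B || W) forces W = True.
  (!B || !Q || S) forces S = True.
  clause (!S || !W) is falsified — backtrack.
So C = False.
Try B = True:
  (!B || W) forces W = True.
  (!B || !Q || S) forces S = True.
  clause (!S || !W) is falsified — backtrack.
So B = False.
Set H = True.
Set D = False.
  then (D || !S) forces S = False.
  then (!H || S || !V) forces V = False.
  then (!H || S || !W) forces W = False.
All clauses satisfied.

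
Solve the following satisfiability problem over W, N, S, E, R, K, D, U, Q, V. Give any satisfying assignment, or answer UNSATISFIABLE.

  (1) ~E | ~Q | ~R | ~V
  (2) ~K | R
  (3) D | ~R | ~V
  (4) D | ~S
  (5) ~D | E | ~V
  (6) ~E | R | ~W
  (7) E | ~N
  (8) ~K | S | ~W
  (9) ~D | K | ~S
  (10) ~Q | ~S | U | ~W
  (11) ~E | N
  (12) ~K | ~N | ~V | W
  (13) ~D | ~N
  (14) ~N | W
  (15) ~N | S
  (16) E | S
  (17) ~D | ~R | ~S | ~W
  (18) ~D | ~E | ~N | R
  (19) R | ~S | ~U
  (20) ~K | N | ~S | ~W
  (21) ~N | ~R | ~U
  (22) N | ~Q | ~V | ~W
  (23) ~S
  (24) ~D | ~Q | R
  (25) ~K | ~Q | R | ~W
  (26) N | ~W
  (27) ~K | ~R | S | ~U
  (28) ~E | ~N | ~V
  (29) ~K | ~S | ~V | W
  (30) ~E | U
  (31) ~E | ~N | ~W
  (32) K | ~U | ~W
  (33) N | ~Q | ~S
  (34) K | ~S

The formula is unsatisfiable.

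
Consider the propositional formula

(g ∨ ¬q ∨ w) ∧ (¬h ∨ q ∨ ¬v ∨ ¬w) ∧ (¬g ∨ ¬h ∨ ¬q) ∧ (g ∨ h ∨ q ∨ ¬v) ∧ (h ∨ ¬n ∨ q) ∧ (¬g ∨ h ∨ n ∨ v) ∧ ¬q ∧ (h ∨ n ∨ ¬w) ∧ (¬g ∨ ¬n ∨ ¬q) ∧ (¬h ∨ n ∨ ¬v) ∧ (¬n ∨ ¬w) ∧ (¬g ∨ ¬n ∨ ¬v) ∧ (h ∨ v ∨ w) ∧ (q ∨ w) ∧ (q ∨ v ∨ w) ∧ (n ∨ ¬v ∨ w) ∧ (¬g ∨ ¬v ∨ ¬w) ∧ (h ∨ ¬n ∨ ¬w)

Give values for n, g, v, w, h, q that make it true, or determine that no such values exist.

Unit clause (¬q) forces q = False.
In (q ∨ w) only w is left, so w = True.
In (¬n ∨ ¬w) only ¬n is left, so n = False.
In (h ∨ n ∨ ¬w) only h is left, so h = True.
In (¬h ∨ n ∨ ¬v) only ¬v is left, so v = False.
Set g = False.
All clauses satisfied.

n=F, g=F, v=F, w=T, h=T, q=F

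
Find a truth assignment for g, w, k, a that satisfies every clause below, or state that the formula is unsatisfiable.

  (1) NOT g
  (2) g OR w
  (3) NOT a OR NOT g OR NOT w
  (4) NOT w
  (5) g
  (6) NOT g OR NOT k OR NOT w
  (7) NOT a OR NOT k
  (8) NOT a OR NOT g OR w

No satisfying assignment exists.

Case g = True:
  Clause (NOT g) is falsified — contradiction.
Case g = False:
  Clause (g) is falsified — contradiction.
Both cases fail, so the formula is unsatisfiable.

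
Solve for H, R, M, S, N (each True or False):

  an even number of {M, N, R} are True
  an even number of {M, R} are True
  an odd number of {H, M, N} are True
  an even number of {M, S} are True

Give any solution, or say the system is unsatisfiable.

H = True, R = False, M = False, S = False, N = False

{M, N, R}: 0 true → even ✓
{M, R}: 0 true → even ✓
{H, M, N}: 1 true → odd ✓
{M, S}: 0 true → even ✓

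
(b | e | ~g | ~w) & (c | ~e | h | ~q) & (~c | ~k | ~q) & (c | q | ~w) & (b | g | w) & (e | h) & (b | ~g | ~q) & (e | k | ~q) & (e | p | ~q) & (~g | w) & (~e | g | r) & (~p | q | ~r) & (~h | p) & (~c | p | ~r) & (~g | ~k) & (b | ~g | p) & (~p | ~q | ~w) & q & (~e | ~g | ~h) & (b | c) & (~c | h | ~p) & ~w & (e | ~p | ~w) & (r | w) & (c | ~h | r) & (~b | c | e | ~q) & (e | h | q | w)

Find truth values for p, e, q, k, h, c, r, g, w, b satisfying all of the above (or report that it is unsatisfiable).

Unit clause (q) forces q = True.
Unit clause (~w) forces w = False.
In (r | w) only r is left, so r = True.
In (~g | w) only ~g is left, so g = False.
In (b | g | w) only b is left, so b = True.
Set p = True.
Try e = False:
  (e | h) forces h = True.
  (e | k | ~q) forces k = True.
  (~c | ~k | ~q) forces c = False.
  clause (~b | c | e | ~q) is falsified — backtrack.
So e = True.
Set k = True.
  then (~c | ~k | ~q) forces c = False.
  then (c | ~e | h | ~q) forces h = True.
All clauses satisfied.

p = True, e = True, q = True, k = True, h = True, c = False, r = True, g = False, w = False, b = True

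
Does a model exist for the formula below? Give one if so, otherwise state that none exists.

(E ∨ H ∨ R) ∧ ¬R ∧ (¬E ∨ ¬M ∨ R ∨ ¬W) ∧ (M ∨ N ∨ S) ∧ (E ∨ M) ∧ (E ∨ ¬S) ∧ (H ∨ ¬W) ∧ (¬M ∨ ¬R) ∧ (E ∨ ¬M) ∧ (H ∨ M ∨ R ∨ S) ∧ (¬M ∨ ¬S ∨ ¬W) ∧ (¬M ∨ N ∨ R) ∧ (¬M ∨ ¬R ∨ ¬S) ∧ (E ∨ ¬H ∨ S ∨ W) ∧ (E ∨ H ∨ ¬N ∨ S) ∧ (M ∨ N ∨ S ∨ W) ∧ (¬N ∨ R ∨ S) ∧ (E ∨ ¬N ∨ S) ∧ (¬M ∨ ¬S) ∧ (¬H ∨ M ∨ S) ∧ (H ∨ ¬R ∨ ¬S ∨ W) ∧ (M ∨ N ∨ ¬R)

W=F, S=T, E=T, R=F, M=F, H=T, N=T

Unit clause (¬R) forces R = False.
Set W = False.
Try S = False:
  (¬N ∨ R ∨ S) forces N = False.
  (M ∨ N ∨ S) forces M = True.
  clause (¬M ∨ N ∨ R) is falsified — backtrack.
So S = True.
  then (E ∨ ¬S) forces E = True.
  then (¬M ∨ ¬S) forces M = False.
Set H = True.
Set N = True.
All clauses satisfied.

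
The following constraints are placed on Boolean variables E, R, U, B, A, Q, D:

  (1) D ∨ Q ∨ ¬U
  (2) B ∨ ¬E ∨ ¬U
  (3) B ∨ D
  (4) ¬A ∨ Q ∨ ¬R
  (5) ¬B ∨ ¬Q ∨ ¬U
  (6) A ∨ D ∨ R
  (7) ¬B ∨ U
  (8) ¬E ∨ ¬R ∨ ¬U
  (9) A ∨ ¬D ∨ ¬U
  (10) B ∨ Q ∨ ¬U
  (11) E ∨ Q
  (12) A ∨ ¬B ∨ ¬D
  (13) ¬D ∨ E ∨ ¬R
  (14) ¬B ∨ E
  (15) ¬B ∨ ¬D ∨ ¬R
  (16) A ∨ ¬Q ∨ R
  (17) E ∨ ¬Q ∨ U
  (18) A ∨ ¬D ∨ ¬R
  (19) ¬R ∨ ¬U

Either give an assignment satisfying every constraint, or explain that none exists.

E = False, R = False, U = True, B = False, A = True, Q = True, D = True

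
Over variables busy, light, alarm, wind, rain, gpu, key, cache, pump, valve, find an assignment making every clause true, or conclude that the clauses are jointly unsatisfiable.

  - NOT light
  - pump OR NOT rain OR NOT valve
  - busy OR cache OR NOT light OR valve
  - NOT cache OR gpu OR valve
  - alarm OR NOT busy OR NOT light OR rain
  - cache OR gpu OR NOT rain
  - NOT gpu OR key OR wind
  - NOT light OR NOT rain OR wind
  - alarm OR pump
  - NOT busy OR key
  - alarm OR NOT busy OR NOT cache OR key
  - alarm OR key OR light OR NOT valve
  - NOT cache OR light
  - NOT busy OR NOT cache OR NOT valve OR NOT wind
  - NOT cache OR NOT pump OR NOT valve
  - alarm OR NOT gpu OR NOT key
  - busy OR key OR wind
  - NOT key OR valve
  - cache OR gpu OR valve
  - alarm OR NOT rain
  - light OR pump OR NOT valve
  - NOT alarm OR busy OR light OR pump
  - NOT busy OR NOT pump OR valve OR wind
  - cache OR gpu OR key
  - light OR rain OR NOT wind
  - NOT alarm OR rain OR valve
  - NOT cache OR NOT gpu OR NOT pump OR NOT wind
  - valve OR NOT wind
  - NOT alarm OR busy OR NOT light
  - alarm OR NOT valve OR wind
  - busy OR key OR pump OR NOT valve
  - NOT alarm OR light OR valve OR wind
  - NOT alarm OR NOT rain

busy = False, light = False, alarm = True, wind = False, rain = False, gpu = True, key = True, cache = False, pump = True, valve = True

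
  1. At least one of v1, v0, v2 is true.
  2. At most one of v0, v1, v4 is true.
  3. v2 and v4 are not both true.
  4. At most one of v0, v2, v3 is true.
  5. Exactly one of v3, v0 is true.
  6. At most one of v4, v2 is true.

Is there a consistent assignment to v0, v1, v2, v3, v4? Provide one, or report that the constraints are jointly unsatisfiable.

v0: False, v1: True, v2: False, v3: True, v4: False

  (1) {v1, v0, v2}: 1 true — at least one ✓
  (2) {v0, v1, v4}: 1 true — at most one ✓
  (3) v2=F, v4=F — not both ✓
  (4) {v0, v2, v3}: 1 true — at most one ✓
  (5) {v3, v0}: 1 true — exactly one ✓
  (6) {v4, v2}: 0 true — at most one ✓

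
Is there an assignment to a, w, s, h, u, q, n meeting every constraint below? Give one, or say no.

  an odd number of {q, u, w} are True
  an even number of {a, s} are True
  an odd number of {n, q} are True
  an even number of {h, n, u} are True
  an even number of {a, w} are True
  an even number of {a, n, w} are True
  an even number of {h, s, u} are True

a = False; w = False; s = False; h = False; u = False; q = True; n = False

{q, u, w}: 1 true → odd ✓
{a, s}: 0 true → even ✓
{n, q}: 1 true → odd ✓
{h, n, u}: 0 true → even ✓
{a, w}: 0 true → even ✓
{a, n, w}: 0 true → even ✓
{h, s, u}: 0 true → even ✓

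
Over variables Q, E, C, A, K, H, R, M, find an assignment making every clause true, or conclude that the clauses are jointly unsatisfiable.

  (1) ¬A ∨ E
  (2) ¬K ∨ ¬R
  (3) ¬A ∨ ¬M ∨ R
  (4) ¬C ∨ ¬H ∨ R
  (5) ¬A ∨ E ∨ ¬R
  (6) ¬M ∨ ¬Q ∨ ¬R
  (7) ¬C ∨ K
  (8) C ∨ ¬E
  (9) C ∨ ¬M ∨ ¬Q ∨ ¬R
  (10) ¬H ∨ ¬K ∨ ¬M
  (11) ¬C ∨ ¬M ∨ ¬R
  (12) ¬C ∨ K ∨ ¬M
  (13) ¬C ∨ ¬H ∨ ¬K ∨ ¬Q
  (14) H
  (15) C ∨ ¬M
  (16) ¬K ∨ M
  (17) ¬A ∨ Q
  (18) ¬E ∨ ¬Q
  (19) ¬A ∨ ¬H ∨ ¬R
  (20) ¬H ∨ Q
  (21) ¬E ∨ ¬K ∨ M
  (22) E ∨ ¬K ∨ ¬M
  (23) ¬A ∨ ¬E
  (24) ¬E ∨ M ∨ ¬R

Q=T, E=F, C=F, A=F, K=F, H=T, R=T, M=F

Unit clause (H) forces H = True.
In (¬H ∨ Q) only Q is left, so Q = True.
In (¬E ∨ ¬Q) only ¬E is left, so E = False.
In (¬A ∨ E) only ¬A is left, so A = False.
Try C = True:
  (¬C ∨ ¬H ∨ R) forces R = True.
  (¬K ∨ ¬R) forces K = False.
  clause (¬C ∨ K) is falsified — backtrack.
So C = False.
  then (C ∨ ¬M) forces M = False.
  then (¬K ∨ M) forces K = False.
Set R = True.
All clauses satisfied.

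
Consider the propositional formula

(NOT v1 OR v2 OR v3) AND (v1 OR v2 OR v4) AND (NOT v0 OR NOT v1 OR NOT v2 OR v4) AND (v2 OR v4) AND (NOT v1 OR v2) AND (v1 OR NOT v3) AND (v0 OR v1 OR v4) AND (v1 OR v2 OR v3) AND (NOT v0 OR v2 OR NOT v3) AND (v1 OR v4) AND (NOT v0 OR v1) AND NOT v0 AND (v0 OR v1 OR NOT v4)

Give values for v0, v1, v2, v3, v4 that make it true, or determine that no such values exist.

v0 = False; v1 = True; v2 = True; v3 = False; v4 = False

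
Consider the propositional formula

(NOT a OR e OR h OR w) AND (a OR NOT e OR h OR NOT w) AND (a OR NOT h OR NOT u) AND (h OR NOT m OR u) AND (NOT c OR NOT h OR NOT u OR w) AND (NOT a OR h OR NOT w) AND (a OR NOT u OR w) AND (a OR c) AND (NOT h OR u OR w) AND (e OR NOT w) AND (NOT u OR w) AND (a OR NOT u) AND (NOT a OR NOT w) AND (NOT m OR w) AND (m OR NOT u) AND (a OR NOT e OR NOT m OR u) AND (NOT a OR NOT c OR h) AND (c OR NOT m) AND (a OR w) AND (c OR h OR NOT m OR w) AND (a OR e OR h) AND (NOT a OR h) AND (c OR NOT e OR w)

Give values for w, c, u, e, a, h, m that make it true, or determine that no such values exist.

Try w = False:
  (NOT u OR w) forces u = False.
  (NOT h OR u OR w) forces h = False.
  (h OR NOT m OR u) forces m = False.
  (a OR w) forces a = True.
  clause (NOT a OR h) is falsified — backtrack.
So w = True.
  then (e OR NOT w) forces e = True.
  then (NOT a OR NOT w) forces a = False.
  then (a OR NOT e OR h OR NOT w) forces h = True.
  then (a OR NOT h OR NOT u) forces u = False.
  then (a OR c) forces c = True.
  then (a OR NOT e OR NOT m OR u) forces m = False.
All clauses satisfied.

w=T, c=T, u=F, e=T, a=F, h=T, m=F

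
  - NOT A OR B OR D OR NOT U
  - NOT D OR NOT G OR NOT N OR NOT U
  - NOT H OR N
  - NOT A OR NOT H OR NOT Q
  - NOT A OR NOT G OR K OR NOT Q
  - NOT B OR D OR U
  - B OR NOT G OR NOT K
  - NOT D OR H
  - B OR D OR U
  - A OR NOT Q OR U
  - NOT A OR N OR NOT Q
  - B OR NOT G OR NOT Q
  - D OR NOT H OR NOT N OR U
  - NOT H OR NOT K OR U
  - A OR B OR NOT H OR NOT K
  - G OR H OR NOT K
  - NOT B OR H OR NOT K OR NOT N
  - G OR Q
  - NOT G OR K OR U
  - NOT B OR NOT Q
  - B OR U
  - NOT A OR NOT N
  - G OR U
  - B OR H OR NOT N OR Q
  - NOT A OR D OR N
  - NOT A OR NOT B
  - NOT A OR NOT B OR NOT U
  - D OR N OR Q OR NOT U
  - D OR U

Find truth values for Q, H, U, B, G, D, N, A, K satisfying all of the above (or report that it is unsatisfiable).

Set Q = True.
  then (NOT B OR NOT Q) forces B = False.
  then (B OR U) forces U = True.
  then (B OR NOT G OR NOT Q) forces G = False.
Set H = True.
  then (NOT H OR N) forces N = True.
  then (NOT A OR NOT H OR NOT Q) forces A = False.
  then (A OR B OR NOT H OR NOT K) forces K = False.
Set D = True.
All clauses satisfied.

Q=T, H=T, U=T, B=F, G=F, D=T, N=T, A=F, K=F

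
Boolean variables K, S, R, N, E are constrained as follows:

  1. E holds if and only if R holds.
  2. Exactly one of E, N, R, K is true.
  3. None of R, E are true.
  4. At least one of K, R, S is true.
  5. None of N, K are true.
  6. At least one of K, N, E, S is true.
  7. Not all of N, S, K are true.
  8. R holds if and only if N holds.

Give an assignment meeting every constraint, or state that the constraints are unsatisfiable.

Unsatisfiable

Case K = True:
  Constraint (5) is violated (K=T) — contradiction.
Case K = False:
  (3) forces R = False.
  (1) with R=F forces E = False.
  (2) with E=F, R=F, K=F forces N = True.
  Constraint (5) is violated (N=T) — contradiction.
Both cases fail — unsatisfiable.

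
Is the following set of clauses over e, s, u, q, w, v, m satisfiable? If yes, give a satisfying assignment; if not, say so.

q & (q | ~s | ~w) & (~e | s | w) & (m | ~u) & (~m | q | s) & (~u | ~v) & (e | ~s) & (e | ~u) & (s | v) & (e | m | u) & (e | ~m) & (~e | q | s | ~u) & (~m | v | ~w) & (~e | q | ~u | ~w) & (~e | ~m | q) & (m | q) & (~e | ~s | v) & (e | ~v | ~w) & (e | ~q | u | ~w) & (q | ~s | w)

e: True, s: False, u: False, q: True, w: True, v: True, m: False

Unit clause (q) forces q = True.
Try e = False:
  (e | ~s) forces s = False.
  (e | ~u) forces u = False.
  (s | v) forces v = True.
  (e | m | u) forces m = True.
  clause (e | ~m) is falsified — backtrack.
So e = True.
Set s = False.
  then (~e | s | w) forces w = True.
  then (s | v) forces v = True.
  then (~u | ~v) forces u = False.
Set m = False.
All clauses satisfied.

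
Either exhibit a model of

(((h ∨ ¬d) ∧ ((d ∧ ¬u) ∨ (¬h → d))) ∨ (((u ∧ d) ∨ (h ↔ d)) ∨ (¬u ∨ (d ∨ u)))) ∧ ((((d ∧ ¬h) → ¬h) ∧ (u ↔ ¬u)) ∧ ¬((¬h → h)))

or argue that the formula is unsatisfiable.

No satisfying assignment exists.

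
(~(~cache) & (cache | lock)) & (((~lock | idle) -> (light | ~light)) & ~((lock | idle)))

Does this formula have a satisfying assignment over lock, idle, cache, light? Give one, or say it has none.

lock=F, idle=F, cache=T, light=F

  ~(~cache) & (cache | lock) = True
    ~(~cache) = True
      ~cache = False
    cache | lock = True
  ((~lock | idle) -> (light | ~light)) & ~((lock | idle)) = True
    (~lock | idle) -> (light | ~light) = True
      ~lock | idle = True
        ~lock = True
      light | ~light = True
        ~light = True
    ~((lock | idle)) = True
      lock | idle = False
Both conjuncts True, so the formula holds.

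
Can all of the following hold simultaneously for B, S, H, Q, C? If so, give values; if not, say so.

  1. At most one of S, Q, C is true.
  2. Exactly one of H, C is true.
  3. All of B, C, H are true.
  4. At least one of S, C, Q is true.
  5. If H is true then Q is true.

Case H = True:
  (2) with H=T forces C = False.
  Constraint (3) is violated (C=F) — contradiction.
Case H = False:
  Constraint (3) is violated (H=F) — contradiction.
Both cases fail — unsatisfiable.

Unsatisfiable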